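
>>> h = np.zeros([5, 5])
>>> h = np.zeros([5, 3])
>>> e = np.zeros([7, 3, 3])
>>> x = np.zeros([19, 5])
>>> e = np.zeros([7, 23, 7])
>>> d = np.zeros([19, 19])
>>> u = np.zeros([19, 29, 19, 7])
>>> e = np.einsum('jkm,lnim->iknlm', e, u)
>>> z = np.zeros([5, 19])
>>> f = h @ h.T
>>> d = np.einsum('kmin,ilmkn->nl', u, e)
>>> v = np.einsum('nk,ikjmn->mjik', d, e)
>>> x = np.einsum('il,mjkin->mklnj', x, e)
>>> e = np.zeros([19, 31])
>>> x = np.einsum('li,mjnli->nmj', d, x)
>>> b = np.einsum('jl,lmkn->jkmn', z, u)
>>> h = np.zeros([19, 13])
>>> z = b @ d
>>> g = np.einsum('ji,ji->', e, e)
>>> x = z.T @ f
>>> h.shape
(19, 13)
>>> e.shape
(19, 31)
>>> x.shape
(23, 29, 19, 5)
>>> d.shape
(7, 23)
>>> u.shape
(19, 29, 19, 7)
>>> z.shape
(5, 19, 29, 23)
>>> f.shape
(5, 5)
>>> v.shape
(19, 29, 19, 23)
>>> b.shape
(5, 19, 29, 7)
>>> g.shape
()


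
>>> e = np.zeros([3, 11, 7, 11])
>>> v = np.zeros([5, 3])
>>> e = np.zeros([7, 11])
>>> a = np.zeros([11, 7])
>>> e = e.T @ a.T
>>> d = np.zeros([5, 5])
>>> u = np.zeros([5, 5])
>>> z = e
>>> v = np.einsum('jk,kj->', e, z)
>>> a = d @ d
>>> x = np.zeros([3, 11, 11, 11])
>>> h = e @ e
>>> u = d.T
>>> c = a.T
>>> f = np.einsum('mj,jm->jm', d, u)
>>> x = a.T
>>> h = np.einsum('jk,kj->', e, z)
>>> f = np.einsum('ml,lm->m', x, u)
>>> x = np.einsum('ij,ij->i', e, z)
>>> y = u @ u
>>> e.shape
(11, 11)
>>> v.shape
()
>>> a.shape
(5, 5)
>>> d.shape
(5, 5)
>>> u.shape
(5, 5)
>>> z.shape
(11, 11)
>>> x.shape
(11,)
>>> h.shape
()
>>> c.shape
(5, 5)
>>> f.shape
(5,)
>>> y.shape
(5, 5)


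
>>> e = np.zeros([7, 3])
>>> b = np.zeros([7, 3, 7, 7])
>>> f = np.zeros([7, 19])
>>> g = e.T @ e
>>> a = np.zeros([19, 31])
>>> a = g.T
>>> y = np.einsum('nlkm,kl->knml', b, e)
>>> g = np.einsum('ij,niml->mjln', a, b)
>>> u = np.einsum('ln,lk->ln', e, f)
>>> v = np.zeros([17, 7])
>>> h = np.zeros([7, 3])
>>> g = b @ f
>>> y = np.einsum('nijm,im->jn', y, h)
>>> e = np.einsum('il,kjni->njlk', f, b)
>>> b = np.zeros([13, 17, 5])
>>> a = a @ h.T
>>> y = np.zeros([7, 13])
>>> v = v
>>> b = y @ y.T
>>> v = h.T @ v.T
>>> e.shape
(7, 3, 19, 7)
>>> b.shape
(7, 7)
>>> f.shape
(7, 19)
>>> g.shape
(7, 3, 7, 19)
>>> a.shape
(3, 7)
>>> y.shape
(7, 13)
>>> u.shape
(7, 3)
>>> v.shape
(3, 17)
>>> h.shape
(7, 3)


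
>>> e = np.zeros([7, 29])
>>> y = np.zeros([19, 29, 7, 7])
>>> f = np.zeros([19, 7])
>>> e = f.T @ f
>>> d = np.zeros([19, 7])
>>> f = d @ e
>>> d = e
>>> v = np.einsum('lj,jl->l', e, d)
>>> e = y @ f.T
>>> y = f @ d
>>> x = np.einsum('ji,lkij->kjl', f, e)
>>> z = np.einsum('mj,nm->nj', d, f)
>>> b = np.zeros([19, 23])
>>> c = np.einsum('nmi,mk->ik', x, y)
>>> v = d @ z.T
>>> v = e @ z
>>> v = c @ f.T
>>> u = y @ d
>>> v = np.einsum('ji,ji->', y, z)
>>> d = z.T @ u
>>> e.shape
(19, 29, 7, 19)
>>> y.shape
(19, 7)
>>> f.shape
(19, 7)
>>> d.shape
(7, 7)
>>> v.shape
()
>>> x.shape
(29, 19, 19)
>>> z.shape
(19, 7)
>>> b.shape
(19, 23)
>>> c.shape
(19, 7)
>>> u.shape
(19, 7)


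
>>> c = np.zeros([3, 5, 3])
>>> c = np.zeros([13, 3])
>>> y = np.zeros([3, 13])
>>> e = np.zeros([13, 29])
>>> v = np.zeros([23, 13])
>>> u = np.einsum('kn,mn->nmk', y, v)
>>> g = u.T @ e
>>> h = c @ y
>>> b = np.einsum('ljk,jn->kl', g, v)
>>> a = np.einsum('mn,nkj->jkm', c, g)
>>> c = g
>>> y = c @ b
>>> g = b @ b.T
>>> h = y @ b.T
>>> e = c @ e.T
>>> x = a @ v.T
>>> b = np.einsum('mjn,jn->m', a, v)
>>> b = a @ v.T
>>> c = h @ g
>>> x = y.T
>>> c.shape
(3, 23, 29)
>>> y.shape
(3, 23, 3)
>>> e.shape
(3, 23, 13)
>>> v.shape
(23, 13)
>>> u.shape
(13, 23, 3)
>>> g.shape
(29, 29)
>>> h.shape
(3, 23, 29)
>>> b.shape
(29, 23, 23)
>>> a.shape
(29, 23, 13)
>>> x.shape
(3, 23, 3)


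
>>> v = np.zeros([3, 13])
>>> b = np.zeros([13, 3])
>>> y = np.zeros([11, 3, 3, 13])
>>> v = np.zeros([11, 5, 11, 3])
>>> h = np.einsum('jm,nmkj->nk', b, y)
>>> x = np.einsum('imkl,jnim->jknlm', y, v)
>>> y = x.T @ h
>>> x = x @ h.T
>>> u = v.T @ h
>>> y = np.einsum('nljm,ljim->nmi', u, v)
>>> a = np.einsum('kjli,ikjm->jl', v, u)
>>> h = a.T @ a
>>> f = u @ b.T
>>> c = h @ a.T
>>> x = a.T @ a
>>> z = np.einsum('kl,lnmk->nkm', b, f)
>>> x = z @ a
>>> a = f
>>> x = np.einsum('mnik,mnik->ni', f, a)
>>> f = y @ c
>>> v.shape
(11, 5, 11, 3)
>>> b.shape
(13, 3)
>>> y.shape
(3, 3, 11)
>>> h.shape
(11, 11)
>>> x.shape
(11, 5)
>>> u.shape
(3, 11, 5, 3)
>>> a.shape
(3, 11, 5, 13)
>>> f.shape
(3, 3, 5)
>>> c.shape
(11, 5)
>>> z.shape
(11, 13, 5)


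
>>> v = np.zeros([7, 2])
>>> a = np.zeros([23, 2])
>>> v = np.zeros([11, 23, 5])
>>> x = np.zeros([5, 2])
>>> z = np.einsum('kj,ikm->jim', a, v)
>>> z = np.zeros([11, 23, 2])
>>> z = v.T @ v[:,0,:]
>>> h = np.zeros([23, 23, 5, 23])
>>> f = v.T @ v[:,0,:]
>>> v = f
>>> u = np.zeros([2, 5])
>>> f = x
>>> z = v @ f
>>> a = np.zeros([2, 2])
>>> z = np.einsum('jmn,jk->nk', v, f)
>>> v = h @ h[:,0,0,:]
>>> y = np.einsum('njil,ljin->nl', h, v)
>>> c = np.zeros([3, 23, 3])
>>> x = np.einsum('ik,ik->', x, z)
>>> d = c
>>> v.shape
(23, 23, 5, 23)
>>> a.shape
(2, 2)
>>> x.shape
()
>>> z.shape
(5, 2)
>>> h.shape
(23, 23, 5, 23)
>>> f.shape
(5, 2)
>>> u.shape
(2, 5)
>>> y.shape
(23, 23)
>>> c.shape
(3, 23, 3)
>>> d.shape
(3, 23, 3)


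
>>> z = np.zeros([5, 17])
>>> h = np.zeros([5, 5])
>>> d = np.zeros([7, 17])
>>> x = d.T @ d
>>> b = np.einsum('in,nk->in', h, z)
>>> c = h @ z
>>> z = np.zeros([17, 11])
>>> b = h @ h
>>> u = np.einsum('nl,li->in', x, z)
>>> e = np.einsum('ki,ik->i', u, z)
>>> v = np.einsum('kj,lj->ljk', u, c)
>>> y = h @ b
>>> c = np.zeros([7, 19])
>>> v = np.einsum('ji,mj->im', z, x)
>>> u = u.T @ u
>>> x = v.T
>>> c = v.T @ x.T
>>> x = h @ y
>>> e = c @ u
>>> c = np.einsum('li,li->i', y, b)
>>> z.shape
(17, 11)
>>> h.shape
(5, 5)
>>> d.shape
(7, 17)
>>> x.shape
(5, 5)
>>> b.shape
(5, 5)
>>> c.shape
(5,)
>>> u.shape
(17, 17)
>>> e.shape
(17, 17)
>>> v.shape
(11, 17)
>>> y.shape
(5, 5)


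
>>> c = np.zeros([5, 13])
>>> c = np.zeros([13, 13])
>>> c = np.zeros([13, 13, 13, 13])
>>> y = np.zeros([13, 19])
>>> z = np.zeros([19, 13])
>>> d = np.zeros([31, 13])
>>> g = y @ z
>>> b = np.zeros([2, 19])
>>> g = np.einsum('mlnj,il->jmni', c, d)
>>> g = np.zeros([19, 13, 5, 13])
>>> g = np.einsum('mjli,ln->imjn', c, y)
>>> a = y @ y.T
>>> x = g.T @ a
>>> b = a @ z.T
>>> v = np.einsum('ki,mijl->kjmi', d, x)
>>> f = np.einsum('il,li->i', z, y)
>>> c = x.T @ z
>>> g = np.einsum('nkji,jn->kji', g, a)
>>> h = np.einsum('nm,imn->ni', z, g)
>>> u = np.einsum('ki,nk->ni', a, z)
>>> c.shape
(13, 13, 13, 13)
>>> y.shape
(13, 19)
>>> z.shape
(19, 13)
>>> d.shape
(31, 13)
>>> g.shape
(13, 13, 19)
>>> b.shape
(13, 19)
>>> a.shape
(13, 13)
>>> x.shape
(19, 13, 13, 13)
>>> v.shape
(31, 13, 19, 13)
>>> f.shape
(19,)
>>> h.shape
(19, 13)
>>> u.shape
(19, 13)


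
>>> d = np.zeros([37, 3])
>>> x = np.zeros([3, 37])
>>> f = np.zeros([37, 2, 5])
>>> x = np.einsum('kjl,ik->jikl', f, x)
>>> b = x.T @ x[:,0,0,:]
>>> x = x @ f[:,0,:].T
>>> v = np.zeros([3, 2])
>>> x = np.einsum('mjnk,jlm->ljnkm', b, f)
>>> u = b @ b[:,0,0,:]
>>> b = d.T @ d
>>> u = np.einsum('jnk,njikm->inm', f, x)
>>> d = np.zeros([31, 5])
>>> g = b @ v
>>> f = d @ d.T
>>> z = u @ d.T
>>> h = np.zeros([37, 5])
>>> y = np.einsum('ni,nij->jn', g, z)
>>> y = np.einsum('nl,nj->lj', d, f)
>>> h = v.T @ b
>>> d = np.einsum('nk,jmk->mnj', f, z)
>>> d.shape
(2, 31, 3)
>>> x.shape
(2, 37, 3, 5, 5)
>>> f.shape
(31, 31)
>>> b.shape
(3, 3)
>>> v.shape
(3, 2)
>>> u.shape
(3, 2, 5)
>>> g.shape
(3, 2)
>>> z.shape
(3, 2, 31)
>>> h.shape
(2, 3)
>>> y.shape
(5, 31)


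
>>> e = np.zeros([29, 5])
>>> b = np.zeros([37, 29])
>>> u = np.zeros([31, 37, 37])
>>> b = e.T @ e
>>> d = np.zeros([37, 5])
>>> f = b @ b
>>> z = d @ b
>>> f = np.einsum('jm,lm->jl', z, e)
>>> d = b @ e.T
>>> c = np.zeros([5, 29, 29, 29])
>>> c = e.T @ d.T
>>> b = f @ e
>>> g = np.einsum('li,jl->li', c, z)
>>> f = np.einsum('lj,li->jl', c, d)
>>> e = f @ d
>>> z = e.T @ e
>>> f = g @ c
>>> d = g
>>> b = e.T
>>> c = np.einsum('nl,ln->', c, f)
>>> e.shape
(5, 29)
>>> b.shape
(29, 5)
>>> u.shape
(31, 37, 37)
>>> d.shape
(5, 5)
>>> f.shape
(5, 5)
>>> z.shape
(29, 29)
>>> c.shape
()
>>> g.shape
(5, 5)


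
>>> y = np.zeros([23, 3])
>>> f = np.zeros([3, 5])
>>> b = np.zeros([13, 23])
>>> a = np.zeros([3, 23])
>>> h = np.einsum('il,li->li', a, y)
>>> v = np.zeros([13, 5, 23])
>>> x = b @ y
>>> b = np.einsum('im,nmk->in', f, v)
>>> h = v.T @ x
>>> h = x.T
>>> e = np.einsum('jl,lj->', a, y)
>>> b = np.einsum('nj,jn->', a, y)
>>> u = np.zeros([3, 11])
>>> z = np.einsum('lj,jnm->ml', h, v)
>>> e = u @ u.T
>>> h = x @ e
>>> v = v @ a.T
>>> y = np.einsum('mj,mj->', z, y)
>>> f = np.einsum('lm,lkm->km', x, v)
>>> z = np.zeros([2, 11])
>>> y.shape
()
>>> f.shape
(5, 3)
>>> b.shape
()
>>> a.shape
(3, 23)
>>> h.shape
(13, 3)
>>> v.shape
(13, 5, 3)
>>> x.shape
(13, 3)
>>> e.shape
(3, 3)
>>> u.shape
(3, 11)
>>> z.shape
(2, 11)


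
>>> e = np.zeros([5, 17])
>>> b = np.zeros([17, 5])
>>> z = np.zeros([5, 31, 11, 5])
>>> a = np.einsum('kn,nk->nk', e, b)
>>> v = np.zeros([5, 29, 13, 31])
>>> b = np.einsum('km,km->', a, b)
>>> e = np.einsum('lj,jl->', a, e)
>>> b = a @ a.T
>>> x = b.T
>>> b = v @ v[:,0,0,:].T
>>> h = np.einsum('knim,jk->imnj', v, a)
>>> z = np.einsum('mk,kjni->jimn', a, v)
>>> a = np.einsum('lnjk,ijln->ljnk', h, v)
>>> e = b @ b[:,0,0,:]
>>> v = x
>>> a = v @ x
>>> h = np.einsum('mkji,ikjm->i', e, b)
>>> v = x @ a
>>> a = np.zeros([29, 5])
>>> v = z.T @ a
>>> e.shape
(5, 29, 13, 5)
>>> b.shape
(5, 29, 13, 5)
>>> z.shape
(29, 31, 17, 13)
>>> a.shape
(29, 5)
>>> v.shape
(13, 17, 31, 5)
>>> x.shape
(17, 17)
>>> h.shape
(5,)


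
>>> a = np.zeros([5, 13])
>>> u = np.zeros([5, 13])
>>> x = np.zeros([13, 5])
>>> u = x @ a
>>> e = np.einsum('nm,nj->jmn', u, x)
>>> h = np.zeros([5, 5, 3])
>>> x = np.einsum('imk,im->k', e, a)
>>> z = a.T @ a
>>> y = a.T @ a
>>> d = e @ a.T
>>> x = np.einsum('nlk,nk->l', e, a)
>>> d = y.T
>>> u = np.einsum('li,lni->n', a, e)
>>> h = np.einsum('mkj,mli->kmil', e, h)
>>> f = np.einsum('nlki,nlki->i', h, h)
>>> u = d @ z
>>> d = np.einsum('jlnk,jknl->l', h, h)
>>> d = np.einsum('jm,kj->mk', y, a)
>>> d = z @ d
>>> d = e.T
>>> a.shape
(5, 13)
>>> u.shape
(13, 13)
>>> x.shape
(13,)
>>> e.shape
(5, 13, 13)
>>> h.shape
(13, 5, 3, 5)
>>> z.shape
(13, 13)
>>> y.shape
(13, 13)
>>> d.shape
(13, 13, 5)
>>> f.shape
(5,)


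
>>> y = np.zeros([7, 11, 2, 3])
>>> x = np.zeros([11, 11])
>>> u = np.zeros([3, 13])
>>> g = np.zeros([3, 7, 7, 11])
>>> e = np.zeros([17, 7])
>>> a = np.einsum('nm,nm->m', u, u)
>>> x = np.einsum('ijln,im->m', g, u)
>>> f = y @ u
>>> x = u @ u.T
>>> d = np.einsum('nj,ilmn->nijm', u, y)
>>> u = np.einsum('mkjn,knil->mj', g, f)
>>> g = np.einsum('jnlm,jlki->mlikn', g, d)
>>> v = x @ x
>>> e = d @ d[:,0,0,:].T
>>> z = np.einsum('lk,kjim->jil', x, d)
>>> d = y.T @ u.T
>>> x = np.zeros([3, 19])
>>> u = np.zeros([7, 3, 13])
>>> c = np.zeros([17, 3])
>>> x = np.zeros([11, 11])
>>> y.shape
(7, 11, 2, 3)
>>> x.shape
(11, 11)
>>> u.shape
(7, 3, 13)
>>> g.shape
(11, 7, 2, 13, 7)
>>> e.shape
(3, 7, 13, 3)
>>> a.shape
(13,)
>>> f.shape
(7, 11, 2, 13)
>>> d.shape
(3, 2, 11, 3)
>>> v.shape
(3, 3)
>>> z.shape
(7, 13, 3)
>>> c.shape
(17, 3)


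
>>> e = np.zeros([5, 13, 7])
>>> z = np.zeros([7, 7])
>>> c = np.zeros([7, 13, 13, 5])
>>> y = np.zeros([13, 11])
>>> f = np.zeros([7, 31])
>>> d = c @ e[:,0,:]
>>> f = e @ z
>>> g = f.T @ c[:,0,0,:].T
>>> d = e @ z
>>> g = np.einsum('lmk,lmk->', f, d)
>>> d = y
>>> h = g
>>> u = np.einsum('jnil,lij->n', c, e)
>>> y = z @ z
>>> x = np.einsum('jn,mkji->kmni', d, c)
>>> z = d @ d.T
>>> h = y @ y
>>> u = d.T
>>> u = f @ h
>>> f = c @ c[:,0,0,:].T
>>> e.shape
(5, 13, 7)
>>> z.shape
(13, 13)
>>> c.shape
(7, 13, 13, 5)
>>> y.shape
(7, 7)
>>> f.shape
(7, 13, 13, 7)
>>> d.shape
(13, 11)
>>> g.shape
()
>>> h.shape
(7, 7)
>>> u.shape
(5, 13, 7)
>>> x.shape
(13, 7, 11, 5)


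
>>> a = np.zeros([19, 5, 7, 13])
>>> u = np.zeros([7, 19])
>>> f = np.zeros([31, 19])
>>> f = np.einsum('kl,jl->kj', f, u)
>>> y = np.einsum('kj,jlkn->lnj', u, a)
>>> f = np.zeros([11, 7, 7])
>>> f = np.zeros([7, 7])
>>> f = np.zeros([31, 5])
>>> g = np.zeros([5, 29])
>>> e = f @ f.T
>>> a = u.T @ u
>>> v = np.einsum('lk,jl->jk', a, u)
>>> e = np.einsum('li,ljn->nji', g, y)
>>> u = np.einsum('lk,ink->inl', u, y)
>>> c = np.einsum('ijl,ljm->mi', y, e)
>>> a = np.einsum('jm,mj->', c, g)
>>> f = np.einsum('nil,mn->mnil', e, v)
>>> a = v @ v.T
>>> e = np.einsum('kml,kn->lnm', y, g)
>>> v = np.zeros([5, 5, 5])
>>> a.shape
(7, 7)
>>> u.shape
(5, 13, 7)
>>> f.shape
(7, 19, 13, 29)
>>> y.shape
(5, 13, 19)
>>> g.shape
(5, 29)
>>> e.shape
(19, 29, 13)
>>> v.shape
(5, 5, 5)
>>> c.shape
(29, 5)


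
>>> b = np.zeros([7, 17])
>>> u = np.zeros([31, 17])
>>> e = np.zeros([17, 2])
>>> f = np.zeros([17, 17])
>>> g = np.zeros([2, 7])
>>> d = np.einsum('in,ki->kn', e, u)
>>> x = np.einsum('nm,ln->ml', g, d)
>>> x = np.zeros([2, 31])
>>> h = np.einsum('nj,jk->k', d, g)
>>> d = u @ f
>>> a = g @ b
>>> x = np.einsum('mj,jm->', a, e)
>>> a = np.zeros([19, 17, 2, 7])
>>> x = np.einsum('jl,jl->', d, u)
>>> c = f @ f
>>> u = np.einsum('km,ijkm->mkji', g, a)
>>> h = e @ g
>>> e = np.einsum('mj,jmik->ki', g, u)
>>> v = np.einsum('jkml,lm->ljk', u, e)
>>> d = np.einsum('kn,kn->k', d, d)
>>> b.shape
(7, 17)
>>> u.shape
(7, 2, 17, 19)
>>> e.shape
(19, 17)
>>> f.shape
(17, 17)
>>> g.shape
(2, 7)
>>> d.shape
(31,)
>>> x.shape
()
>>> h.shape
(17, 7)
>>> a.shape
(19, 17, 2, 7)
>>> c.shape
(17, 17)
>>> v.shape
(19, 7, 2)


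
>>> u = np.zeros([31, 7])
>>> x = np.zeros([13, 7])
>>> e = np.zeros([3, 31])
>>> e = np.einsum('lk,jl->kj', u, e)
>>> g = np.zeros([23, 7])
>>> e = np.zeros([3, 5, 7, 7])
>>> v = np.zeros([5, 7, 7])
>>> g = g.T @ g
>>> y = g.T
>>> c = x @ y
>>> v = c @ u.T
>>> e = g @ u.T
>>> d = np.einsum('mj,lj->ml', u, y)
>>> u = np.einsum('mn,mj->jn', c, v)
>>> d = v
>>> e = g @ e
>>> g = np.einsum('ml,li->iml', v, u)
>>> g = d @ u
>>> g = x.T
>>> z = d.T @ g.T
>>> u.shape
(31, 7)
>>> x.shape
(13, 7)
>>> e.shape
(7, 31)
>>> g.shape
(7, 13)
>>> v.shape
(13, 31)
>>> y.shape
(7, 7)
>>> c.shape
(13, 7)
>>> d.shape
(13, 31)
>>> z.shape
(31, 7)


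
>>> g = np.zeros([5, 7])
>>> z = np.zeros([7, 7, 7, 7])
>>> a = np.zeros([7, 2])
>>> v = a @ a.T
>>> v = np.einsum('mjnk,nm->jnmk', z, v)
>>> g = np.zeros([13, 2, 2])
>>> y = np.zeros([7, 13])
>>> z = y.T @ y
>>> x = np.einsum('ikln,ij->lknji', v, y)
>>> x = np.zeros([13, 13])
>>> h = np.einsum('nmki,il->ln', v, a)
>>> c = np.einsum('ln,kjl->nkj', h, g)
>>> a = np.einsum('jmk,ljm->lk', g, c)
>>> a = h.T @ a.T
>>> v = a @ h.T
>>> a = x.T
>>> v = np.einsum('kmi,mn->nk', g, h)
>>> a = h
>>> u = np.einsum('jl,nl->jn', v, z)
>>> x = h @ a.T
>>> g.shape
(13, 2, 2)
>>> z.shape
(13, 13)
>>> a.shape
(2, 7)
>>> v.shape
(7, 13)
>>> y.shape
(7, 13)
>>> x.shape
(2, 2)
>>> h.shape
(2, 7)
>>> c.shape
(7, 13, 2)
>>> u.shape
(7, 13)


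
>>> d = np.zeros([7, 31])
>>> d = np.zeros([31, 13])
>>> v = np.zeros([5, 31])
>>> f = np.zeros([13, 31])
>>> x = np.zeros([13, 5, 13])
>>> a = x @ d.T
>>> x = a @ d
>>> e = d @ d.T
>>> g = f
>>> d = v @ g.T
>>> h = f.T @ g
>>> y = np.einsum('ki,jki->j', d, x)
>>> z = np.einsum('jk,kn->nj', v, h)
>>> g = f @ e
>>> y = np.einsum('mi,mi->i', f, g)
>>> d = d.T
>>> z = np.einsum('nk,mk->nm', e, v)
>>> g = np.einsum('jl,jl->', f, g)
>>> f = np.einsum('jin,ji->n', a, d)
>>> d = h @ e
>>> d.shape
(31, 31)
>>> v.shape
(5, 31)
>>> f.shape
(31,)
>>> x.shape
(13, 5, 13)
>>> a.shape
(13, 5, 31)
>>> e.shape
(31, 31)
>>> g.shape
()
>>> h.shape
(31, 31)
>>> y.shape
(31,)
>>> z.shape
(31, 5)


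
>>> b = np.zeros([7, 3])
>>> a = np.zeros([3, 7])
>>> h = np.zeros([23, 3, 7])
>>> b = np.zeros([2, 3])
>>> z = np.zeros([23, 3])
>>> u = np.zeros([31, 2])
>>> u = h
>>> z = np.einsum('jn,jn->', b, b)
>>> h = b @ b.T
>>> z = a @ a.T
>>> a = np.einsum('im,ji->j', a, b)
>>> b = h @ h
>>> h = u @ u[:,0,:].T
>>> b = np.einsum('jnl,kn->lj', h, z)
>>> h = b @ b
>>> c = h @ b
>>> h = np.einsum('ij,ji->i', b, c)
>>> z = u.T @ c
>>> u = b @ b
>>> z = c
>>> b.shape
(23, 23)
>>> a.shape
(2,)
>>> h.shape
(23,)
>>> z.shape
(23, 23)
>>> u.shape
(23, 23)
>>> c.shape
(23, 23)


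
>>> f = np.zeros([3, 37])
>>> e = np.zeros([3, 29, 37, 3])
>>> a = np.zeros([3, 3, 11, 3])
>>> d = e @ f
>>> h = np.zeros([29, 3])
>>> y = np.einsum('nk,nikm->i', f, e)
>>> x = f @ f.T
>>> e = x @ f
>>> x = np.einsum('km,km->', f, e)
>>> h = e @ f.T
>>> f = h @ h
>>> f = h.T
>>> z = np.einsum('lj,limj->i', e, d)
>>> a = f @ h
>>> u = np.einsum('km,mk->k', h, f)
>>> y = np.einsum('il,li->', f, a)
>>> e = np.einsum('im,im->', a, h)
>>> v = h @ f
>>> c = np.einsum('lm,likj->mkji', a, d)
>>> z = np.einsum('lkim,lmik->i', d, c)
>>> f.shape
(3, 3)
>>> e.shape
()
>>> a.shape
(3, 3)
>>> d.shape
(3, 29, 37, 37)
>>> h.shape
(3, 3)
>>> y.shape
()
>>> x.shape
()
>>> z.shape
(37,)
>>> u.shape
(3,)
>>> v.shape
(3, 3)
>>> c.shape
(3, 37, 37, 29)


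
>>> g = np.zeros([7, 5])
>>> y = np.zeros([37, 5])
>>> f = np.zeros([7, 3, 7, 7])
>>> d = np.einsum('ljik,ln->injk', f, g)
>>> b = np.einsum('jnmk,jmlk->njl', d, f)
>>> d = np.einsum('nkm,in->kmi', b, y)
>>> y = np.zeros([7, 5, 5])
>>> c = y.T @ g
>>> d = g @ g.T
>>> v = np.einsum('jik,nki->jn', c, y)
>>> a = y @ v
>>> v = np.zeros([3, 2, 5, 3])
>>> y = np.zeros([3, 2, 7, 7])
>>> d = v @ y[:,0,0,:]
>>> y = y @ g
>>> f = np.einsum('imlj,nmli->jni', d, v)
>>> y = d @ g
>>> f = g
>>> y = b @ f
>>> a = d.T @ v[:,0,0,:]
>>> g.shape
(7, 5)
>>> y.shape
(5, 7, 5)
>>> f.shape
(7, 5)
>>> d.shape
(3, 2, 5, 7)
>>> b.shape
(5, 7, 7)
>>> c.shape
(5, 5, 5)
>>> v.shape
(3, 2, 5, 3)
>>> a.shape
(7, 5, 2, 3)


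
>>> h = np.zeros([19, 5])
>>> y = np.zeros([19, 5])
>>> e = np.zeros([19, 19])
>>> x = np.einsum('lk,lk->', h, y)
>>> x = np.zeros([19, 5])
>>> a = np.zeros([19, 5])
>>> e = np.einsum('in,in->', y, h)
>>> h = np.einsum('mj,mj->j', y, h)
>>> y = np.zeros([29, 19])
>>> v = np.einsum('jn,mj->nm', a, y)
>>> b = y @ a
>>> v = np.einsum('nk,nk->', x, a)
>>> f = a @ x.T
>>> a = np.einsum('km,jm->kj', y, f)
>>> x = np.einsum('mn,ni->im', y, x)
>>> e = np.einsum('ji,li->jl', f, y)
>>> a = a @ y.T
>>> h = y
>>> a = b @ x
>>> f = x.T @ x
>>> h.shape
(29, 19)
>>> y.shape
(29, 19)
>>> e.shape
(19, 29)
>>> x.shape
(5, 29)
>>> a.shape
(29, 29)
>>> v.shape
()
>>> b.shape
(29, 5)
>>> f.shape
(29, 29)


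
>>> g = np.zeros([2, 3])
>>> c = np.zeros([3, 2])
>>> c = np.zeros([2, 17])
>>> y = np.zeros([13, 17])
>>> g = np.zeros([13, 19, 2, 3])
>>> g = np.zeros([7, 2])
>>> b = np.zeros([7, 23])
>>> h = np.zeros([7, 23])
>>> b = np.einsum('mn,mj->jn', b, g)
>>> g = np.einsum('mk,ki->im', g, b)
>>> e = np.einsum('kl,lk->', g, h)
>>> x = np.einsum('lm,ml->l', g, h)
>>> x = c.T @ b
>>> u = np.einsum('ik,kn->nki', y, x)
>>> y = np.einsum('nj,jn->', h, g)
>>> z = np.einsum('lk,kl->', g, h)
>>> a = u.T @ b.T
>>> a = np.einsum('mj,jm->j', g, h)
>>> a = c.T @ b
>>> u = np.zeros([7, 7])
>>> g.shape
(23, 7)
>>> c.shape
(2, 17)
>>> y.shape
()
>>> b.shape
(2, 23)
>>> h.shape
(7, 23)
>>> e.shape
()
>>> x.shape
(17, 23)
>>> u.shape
(7, 7)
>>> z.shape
()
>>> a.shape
(17, 23)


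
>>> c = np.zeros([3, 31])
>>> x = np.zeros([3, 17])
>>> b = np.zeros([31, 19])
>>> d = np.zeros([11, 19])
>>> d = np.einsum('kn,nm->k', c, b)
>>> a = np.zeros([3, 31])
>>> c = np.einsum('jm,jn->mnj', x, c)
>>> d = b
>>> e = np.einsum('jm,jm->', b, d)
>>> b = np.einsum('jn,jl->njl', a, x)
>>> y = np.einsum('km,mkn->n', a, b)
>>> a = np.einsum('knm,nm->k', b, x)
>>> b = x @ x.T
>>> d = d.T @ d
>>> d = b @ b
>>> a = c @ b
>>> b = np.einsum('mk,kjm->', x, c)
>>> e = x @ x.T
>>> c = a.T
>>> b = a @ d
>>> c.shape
(3, 31, 17)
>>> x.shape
(3, 17)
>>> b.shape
(17, 31, 3)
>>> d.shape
(3, 3)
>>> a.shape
(17, 31, 3)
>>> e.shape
(3, 3)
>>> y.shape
(17,)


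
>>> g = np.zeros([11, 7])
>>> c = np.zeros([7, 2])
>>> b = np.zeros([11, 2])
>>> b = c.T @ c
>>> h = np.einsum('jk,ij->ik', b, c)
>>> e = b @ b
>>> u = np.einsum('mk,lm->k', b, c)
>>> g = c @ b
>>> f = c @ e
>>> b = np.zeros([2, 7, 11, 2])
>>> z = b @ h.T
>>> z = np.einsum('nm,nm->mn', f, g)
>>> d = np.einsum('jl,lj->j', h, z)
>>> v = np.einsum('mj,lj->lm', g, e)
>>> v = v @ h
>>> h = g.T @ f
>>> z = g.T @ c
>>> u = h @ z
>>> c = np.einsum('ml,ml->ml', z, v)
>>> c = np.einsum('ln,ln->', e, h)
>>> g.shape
(7, 2)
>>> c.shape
()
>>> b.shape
(2, 7, 11, 2)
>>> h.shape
(2, 2)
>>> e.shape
(2, 2)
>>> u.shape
(2, 2)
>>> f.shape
(7, 2)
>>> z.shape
(2, 2)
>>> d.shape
(7,)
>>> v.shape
(2, 2)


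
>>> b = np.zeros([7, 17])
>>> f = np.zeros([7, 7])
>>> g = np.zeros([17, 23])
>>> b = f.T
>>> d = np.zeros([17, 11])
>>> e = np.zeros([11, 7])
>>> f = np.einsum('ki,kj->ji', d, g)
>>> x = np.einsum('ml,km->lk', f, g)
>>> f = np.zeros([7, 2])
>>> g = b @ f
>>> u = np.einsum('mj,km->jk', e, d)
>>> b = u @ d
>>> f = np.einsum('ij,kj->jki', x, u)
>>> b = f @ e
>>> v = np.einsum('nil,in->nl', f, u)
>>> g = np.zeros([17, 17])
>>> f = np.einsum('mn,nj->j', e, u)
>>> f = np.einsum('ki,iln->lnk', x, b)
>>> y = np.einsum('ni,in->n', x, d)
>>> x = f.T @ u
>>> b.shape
(17, 7, 7)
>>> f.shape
(7, 7, 11)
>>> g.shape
(17, 17)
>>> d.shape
(17, 11)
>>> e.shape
(11, 7)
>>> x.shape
(11, 7, 17)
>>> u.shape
(7, 17)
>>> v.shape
(17, 11)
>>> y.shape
(11,)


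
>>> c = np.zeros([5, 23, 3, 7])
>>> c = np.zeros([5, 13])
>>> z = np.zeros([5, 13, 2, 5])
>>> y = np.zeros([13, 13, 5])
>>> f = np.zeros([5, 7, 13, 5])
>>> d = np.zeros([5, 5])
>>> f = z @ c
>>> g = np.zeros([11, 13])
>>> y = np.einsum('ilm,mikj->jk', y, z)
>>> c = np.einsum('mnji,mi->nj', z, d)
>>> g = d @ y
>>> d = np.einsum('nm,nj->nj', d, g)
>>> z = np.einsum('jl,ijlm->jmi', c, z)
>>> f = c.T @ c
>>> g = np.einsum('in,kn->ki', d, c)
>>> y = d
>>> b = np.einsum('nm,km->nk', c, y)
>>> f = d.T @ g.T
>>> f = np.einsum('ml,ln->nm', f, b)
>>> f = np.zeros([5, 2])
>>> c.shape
(13, 2)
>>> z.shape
(13, 5, 5)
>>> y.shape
(5, 2)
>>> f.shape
(5, 2)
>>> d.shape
(5, 2)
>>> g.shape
(13, 5)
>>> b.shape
(13, 5)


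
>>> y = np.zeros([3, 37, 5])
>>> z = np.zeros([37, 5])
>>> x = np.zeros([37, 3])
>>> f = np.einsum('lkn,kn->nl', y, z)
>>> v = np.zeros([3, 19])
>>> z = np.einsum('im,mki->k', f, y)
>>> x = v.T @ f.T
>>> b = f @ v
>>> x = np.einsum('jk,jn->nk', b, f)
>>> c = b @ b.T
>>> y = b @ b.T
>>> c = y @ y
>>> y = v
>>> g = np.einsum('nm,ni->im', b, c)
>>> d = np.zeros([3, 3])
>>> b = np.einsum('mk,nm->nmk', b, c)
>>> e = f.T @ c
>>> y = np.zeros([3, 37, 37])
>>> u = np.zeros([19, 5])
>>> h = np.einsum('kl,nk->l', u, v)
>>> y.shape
(3, 37, 37)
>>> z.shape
(37,)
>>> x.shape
(3, 19)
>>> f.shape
(5, 3)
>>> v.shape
(3, 19)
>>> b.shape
(5, 5, 19)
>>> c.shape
(5, 5)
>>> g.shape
(5, 19)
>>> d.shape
(3, 3)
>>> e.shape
(3, 5)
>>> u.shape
(19, 5)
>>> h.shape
(5,)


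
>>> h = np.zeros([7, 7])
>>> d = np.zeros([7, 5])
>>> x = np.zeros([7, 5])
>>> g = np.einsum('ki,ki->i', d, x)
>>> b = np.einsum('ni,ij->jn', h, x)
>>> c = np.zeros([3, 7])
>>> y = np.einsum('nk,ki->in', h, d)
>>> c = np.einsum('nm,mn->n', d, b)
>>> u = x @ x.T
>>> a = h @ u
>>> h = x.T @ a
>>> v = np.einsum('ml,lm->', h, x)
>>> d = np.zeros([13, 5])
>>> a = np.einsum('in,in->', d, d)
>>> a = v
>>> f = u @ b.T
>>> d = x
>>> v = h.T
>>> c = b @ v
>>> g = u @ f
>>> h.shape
(5, 7)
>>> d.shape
(7, 5)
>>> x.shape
(7, 5)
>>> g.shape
(7, 5)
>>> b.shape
(5, 7)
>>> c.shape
(5, 5)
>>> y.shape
(5, 7)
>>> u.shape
(7, 7)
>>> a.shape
()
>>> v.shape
(7, 5)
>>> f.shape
(7, 5)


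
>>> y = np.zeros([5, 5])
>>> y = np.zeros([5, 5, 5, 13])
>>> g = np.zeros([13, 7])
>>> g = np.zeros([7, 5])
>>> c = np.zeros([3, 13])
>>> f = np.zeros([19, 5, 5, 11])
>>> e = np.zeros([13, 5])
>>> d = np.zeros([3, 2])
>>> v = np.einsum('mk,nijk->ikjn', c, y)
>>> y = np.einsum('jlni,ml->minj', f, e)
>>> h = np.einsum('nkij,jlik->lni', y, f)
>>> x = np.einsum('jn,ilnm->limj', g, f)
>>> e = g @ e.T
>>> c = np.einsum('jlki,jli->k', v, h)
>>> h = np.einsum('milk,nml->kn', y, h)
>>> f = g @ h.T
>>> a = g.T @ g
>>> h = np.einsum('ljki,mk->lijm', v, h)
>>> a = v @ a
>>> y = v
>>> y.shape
(5, 13, 5, 5)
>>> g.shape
(7, 5)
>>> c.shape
(5,)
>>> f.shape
(7, 19)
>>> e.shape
(7, 13)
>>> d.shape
(3, 2)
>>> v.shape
(5, 13, 5, 5)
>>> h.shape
(5, 5, 13, 19)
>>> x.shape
(5, 19, 11, 7)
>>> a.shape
(5, 13, 5, 5)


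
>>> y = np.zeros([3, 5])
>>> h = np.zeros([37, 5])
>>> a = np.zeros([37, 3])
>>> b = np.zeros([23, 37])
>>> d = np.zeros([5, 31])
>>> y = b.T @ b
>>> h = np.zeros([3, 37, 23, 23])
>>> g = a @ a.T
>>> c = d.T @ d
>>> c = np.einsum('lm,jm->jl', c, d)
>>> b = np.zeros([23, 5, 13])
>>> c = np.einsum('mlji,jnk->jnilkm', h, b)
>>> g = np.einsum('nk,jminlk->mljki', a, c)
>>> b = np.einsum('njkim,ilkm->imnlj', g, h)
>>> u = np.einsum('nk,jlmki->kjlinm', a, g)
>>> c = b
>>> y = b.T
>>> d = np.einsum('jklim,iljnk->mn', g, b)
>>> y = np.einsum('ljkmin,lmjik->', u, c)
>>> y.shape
()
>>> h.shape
(3, 37, 23, 23)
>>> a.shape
(37, 3)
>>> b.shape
(3, 23, 5, 37, 13)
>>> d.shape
(23, 37)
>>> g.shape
(5, 13, 23, 3, 23)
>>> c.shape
(3, 23, 5, 37, 13)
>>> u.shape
(3, 5, 13, 23, 37, 23)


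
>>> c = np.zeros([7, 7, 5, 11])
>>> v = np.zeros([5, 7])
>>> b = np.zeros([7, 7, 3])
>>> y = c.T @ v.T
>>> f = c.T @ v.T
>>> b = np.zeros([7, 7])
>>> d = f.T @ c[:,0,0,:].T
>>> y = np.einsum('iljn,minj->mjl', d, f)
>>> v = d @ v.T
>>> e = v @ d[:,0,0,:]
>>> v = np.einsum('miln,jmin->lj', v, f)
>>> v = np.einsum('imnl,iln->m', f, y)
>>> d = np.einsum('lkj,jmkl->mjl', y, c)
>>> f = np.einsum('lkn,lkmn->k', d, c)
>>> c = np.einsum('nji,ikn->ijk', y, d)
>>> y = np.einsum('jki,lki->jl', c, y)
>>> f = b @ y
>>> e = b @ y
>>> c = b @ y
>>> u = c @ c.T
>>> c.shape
(7, 11)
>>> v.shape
(5,)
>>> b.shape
(7, 7)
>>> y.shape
(7, 11)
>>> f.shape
(7, 11)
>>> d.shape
(7, 7, 11)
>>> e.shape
(7, 11)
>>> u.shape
(7, 7)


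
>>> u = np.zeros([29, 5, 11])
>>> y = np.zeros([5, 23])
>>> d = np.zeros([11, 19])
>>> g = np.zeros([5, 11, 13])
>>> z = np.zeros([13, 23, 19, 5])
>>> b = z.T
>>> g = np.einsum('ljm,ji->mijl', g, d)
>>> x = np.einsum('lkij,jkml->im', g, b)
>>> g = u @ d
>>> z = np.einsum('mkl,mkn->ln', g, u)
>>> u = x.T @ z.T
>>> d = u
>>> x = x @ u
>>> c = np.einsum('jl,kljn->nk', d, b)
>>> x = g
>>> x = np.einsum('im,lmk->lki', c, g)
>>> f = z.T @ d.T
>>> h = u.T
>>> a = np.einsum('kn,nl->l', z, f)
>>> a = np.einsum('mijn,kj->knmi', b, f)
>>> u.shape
(23, 19)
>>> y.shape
(5, 23)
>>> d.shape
(23, 19)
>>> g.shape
(29, 5, 19)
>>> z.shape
(19, 11)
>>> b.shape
(5, 19, 23, 13)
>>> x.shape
(29, 19, 13)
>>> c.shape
(13, 5)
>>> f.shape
(11, 23)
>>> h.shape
(19, 23)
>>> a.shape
(11, 13, 5, 19)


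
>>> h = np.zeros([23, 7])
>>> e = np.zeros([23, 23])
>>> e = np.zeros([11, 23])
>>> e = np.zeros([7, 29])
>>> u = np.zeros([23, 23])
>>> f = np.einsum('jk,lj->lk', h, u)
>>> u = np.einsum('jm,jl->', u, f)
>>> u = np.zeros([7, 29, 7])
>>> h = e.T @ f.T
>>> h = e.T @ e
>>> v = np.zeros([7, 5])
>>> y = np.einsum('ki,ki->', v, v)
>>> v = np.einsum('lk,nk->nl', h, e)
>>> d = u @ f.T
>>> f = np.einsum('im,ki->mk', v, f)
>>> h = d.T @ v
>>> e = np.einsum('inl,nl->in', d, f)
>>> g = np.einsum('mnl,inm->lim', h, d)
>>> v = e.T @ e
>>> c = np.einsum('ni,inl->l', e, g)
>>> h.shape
(23, 29, 29)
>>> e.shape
(7, 29)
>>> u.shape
(7, 29, 7)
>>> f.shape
(29, 23)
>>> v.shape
(29, 29)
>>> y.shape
()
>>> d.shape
(7, 29, 23)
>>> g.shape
(29, 7, 23)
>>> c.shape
(23,)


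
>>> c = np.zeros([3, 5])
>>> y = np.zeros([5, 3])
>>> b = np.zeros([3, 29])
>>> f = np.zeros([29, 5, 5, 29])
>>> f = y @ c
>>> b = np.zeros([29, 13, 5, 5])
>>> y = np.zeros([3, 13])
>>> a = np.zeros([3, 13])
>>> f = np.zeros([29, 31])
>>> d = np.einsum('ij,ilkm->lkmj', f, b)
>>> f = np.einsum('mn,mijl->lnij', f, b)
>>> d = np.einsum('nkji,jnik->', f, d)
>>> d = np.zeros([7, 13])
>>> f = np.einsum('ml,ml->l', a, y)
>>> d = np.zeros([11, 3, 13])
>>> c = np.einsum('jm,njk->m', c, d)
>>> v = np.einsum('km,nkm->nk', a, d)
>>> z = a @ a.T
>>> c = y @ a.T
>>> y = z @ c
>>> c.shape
(3, 3)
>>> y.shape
(3, 3)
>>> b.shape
(29, 13, 5, 5)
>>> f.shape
(13,)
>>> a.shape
(3, 13)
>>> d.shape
(11, 3, 13)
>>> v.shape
(11, 3)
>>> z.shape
(3, 3)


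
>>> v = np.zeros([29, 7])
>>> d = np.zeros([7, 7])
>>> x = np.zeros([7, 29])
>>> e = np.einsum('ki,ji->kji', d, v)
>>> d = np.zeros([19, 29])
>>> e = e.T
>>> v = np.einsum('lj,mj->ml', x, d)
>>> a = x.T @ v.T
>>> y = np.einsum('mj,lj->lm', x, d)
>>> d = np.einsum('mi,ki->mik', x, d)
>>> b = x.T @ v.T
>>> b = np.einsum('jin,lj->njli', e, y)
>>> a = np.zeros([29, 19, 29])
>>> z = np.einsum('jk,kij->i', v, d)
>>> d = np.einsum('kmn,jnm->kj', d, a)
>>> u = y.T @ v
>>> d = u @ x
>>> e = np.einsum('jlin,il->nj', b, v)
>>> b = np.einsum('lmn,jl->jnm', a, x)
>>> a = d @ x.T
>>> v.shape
(19, 7)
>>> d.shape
(7, 29)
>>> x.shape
(7, 29)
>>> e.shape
(29, 7)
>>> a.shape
(7, 7)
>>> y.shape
(19, 7)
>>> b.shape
(7, 29, 19)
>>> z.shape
(29,)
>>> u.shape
(7, 7)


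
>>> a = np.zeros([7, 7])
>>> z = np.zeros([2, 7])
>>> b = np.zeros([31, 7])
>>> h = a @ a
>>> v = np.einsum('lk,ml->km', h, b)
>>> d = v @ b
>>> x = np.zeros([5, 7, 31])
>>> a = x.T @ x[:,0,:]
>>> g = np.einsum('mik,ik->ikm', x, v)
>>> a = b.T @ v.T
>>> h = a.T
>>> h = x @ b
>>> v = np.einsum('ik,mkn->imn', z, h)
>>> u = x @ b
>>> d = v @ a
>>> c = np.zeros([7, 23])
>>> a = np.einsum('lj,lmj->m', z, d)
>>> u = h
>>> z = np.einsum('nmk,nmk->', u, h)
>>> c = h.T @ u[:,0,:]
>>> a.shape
(5,)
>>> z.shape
()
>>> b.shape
(31, 7)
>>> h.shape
(5, 7, 7)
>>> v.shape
(2, 5, 7)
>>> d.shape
(2, 5, 7)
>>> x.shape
(5, 7, 31)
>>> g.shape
(7, 31, 5)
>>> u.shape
(5, 7, 7)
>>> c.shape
(7, 7, 7)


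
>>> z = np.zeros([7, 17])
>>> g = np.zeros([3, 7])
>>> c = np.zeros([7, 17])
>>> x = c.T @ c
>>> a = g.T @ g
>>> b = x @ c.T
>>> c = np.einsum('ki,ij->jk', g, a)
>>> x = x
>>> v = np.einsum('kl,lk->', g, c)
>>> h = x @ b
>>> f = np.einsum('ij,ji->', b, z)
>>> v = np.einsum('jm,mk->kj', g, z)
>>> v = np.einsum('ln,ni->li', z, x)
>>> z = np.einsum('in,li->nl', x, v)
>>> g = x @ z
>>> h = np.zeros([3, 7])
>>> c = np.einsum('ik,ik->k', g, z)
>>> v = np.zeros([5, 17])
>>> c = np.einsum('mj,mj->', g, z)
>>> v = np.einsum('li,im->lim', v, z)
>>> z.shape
(17, 7)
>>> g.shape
(17, 7)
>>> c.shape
()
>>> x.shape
(17, 17)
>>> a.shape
(7, 7)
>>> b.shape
(17, 7)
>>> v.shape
(5, 17, 7)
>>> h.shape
(3, 7)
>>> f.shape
()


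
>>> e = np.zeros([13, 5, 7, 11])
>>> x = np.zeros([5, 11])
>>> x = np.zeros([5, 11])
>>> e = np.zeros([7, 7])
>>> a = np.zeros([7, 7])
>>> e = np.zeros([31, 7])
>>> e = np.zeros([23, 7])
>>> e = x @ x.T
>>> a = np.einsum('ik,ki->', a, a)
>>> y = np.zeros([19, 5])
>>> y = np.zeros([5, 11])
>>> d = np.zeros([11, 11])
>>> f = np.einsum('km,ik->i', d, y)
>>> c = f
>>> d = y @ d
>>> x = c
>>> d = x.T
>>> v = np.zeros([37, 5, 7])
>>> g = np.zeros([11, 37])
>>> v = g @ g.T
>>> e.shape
(5, 5)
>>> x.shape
(5,)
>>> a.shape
()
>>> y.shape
(5, 11)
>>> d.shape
(5,)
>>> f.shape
(5,)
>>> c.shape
(5,)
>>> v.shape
(11, 11)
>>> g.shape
(11, 37)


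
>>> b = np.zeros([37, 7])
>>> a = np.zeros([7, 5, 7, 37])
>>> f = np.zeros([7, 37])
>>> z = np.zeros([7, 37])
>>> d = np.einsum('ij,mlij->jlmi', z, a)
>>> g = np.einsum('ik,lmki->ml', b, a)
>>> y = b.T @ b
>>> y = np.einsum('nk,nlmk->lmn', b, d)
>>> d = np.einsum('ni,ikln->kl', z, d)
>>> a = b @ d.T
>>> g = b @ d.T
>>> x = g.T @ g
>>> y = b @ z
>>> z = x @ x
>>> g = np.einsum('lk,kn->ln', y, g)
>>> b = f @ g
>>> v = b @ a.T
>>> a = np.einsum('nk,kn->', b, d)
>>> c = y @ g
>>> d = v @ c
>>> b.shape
(7, 5)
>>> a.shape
()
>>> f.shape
(7, 37)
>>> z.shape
(5, 5)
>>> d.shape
(7, 5)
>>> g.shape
(37, 5)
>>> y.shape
(37, 37)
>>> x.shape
(5, 5)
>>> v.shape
(7, 37)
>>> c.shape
(37, 5)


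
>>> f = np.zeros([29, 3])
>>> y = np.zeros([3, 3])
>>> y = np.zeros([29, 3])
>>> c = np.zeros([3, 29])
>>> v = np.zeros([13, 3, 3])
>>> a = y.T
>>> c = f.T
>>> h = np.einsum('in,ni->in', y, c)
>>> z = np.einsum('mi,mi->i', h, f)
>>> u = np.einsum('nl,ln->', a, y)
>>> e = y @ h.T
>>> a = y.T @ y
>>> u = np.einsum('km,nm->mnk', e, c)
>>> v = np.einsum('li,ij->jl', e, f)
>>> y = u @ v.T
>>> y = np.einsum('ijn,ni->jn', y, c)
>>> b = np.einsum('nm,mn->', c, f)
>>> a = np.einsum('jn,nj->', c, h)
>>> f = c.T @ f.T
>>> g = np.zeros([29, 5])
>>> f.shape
(29, 29)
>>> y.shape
(3, 3)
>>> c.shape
(3, 29)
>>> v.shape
(3, 29)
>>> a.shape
()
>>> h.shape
(29, 3)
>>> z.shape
(3,)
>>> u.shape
(29, 3, 29)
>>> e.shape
(29, 29)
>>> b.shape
()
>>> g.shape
(29, 5)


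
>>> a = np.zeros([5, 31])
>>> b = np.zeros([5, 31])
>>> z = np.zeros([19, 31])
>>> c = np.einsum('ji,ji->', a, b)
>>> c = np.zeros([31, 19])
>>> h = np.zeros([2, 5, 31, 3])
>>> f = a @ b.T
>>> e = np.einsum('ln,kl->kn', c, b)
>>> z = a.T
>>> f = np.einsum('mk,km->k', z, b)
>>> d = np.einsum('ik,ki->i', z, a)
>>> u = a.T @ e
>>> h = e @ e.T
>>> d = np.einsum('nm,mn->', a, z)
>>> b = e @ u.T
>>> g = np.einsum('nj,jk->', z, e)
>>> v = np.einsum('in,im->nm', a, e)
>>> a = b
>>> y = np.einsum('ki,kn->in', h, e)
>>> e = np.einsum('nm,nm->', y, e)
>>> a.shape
(5, 31)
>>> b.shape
(5, 31)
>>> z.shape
(31, 5)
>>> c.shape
(31, 19)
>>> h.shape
(5, 5)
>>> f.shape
(5,)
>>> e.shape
()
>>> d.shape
()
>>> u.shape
(31, 19)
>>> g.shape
()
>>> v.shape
(31, 19)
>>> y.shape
(5, 19)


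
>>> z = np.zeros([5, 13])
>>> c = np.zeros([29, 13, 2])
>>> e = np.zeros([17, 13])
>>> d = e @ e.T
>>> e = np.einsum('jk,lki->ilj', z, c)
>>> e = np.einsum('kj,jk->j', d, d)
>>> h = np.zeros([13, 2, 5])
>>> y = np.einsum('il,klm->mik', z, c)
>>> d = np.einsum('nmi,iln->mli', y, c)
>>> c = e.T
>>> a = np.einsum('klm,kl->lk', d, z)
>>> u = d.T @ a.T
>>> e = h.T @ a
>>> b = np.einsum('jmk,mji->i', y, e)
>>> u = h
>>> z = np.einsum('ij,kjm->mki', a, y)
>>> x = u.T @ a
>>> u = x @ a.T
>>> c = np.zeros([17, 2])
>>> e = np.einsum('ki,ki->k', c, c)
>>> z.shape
(29, 2, 13)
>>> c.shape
(17, 2)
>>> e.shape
(17,)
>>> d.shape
(5, 13, 29)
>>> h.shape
(13, 2, 5)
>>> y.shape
(2, 5, 29)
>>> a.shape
(13, 5)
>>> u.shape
(5, 2, 13)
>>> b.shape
(5,)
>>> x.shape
(5, 2, 5)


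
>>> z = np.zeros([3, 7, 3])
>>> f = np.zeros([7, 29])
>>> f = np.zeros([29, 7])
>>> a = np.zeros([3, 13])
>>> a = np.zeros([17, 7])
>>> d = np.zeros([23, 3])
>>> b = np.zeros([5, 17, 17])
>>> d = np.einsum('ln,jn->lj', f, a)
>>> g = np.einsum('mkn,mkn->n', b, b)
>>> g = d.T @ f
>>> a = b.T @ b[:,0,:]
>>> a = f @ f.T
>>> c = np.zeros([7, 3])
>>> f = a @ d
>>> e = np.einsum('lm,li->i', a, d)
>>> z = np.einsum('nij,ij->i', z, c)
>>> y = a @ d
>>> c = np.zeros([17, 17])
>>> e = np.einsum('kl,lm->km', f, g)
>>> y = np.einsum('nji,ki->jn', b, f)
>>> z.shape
(7,)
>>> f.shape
(29, 17)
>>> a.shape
(29, 29)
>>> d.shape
(29, 17)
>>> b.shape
(5, 17, 17)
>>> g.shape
(17, 7)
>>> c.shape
(17, 17)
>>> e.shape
(29, 7)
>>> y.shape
(17, 5)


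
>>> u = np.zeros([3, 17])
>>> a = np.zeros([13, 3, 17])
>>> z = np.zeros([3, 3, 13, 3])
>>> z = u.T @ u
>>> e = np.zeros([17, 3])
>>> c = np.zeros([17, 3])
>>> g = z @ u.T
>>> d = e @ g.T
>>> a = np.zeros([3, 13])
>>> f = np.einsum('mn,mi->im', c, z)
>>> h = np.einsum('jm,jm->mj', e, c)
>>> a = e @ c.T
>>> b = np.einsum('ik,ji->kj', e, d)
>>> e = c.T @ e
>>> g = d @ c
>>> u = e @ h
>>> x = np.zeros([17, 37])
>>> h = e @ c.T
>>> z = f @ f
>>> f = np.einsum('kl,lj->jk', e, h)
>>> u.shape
(3, 17)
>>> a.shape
(17, 17)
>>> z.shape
(17, 17)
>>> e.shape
(3, 3)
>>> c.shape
(17, 3)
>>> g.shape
(17, 3)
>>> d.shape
(17, 17)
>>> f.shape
(17, 3)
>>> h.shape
(3, 17)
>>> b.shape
(3, 17)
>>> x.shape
(17, 37)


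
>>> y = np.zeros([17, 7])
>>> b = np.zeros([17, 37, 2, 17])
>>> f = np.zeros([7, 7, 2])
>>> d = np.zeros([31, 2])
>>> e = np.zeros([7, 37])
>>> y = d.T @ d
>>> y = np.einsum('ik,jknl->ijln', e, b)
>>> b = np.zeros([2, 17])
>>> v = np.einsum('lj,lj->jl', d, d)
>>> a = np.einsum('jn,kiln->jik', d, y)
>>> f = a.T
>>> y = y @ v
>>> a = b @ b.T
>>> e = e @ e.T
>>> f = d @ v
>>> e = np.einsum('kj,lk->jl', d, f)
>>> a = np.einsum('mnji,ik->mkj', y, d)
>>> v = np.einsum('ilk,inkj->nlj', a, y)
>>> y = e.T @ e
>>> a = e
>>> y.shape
(31, 31)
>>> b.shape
(2, 17)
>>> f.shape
(31, 31)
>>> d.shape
(31, 2)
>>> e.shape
(2, 31)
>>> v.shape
(17, 2, 31)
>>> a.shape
(2, 31)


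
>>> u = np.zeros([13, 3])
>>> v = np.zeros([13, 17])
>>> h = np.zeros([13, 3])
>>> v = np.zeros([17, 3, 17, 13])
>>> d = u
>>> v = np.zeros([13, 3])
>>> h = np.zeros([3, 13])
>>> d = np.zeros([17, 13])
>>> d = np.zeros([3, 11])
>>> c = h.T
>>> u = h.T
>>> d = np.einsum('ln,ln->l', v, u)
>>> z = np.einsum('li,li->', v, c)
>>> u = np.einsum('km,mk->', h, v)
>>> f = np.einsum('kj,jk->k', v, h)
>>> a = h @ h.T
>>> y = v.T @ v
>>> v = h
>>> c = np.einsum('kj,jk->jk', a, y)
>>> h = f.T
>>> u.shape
()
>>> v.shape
(3, 13)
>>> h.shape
(13,)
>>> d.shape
(13,)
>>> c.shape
(3, 3)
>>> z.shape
()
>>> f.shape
(13,)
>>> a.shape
(3, 3)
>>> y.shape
(3, 3)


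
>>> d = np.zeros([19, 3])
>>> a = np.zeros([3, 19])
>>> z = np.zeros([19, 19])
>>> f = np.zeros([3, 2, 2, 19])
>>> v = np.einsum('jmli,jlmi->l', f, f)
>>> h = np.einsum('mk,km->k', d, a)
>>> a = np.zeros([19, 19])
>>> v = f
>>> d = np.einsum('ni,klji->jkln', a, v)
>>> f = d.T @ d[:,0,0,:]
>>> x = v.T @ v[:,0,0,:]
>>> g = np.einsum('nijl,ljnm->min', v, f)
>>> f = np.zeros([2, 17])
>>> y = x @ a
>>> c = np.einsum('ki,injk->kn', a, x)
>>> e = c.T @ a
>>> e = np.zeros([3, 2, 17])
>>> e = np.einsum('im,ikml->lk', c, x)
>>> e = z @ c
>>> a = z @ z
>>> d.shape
(2, 3, 2, 19)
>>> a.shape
(19, 19)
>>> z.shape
(19, 19)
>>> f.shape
(2, 17)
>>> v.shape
(3, 2, 2, 19)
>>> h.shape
(3,)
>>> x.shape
(19, 2, 2, 19)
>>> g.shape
(19, 2, 3)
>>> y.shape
(19, 2, 2, 19)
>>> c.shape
(19, 2)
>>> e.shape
(19, 2)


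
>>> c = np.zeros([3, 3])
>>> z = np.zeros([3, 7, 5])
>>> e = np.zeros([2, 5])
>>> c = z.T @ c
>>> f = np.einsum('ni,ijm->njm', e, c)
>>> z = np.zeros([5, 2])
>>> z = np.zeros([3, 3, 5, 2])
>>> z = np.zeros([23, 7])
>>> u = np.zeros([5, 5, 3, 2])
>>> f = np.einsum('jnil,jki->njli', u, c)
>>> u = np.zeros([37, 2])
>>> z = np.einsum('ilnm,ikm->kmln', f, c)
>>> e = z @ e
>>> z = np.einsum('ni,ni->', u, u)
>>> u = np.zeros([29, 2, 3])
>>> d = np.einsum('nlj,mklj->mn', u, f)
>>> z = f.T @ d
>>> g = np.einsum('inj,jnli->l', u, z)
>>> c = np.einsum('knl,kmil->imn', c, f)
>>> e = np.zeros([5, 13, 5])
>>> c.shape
(2, 5, 7)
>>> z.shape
(3, 2, 5, 29)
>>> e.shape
(5, 13, 5)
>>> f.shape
(5, 5, 2, 3)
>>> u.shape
(29, 2, 3)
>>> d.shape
(5, 29)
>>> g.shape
(5,)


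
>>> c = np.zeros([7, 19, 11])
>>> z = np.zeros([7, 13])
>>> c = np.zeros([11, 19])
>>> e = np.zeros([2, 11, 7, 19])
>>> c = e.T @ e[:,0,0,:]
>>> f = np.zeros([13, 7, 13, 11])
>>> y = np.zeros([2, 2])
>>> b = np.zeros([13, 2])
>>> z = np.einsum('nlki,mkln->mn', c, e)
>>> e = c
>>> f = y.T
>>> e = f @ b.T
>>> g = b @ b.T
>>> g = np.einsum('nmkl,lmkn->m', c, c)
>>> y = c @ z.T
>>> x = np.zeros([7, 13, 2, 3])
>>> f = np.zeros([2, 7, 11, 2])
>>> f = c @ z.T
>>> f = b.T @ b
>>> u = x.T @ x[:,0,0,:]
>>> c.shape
(19, 7, 11, 19)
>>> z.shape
(2, 19)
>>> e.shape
(2, 13)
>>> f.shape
(2, 2)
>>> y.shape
(19, 7, 11, 2)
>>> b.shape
(13, 2)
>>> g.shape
(7,)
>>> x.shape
(7, 13, 2, 3)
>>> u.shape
(3, 2, 13, 3)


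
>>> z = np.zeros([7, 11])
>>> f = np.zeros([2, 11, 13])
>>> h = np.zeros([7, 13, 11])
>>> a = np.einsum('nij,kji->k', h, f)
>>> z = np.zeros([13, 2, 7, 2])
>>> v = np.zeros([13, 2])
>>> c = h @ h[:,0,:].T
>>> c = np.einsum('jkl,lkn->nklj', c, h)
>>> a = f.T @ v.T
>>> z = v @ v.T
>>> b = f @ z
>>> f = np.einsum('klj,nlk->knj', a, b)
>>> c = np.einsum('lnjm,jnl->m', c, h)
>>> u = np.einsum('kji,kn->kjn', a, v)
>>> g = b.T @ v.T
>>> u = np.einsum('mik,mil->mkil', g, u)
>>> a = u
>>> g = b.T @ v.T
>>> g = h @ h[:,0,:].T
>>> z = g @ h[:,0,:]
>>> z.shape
(7, 13, 11)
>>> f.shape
(13, 2, 13)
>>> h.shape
(7, 13, 11)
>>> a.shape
(13, 13, 11, 2)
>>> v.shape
(13, 2)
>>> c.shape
(7,)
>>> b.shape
(2, 11, 13)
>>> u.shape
(13, 13, 11, 2)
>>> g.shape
(7, 13, 7)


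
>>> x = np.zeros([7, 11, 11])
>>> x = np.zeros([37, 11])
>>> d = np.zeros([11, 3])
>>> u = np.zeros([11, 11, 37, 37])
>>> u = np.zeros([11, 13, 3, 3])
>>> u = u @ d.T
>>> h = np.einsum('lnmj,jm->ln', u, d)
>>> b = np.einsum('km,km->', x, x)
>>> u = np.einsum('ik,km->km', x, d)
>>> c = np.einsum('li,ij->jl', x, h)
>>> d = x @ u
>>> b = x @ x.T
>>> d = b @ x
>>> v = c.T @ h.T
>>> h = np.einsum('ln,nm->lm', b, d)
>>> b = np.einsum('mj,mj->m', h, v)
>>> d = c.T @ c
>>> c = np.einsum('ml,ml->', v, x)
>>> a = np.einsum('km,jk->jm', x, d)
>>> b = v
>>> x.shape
(37, 11)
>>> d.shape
(37, 37)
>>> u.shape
(11, 3)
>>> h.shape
(37, 11)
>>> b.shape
(37, 11)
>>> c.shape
()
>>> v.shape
(37, 11)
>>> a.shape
(37, 11)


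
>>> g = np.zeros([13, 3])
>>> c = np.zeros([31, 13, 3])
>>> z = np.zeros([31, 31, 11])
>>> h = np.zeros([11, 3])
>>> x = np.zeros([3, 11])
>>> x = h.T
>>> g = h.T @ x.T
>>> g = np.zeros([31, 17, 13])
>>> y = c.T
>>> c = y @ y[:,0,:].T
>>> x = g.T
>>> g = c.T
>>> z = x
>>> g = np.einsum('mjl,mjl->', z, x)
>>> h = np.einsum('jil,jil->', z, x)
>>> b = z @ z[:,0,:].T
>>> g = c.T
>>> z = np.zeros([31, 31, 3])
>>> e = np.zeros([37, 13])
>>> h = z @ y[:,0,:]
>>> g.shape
(3, 13, 3)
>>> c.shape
(3, 13, 3)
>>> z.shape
(31, 31, 3)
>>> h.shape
(31, 31, 31)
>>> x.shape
(13, 17, 31)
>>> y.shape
(3, 13, 31)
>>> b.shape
(13, 17, 13)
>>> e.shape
(37, 13)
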